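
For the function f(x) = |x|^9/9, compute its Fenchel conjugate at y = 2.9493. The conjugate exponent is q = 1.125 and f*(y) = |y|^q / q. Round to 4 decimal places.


The conjugate exponent q satisfies 1/p + 1/q = 1.
p = 9, so q = 9/(9 - 1) = 1.125
|y|^q = 2.9493^1.125 = 3.3762
f*(2.9493) = 3.3762 / 1.125 = 3.0011


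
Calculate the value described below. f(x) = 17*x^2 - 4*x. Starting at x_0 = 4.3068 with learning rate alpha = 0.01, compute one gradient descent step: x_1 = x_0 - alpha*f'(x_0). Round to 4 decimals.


We compute the gradient at x_0 and apply the update.
f'(x) = 34*x - 4
f'(4.3068) = 34*4.3068 - 4 = 142.4312
x_1 = 4.3068 - 0.01*142.4312 = 2.8825


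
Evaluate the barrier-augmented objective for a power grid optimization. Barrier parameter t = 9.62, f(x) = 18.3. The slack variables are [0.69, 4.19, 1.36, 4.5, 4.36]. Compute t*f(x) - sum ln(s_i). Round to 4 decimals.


Step 1: Compute log-barrier.
ln values: [-0.3711, 1.4327, 0.3075, 1.5041, 1.4725]
phi = -(-0.3711 + 1.4327 + 0.3075 + 1.5041 + 1.4725) = -4.3457
Step 2: Compute augmented objective.
t*f(x) = 9.62*18.3 = 176.046
Total = 176.046 - 4.3457 = 171.7003


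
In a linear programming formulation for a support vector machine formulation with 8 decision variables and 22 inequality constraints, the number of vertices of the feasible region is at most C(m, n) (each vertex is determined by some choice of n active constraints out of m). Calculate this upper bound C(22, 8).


Each vertex corresponds to some choice of n active constraints out of m, so the number of vertices is at most C(m, n) = m! / (n!(m-n)!).
m = 22, n = 8
Numerator: 22 * 21 * 20 * 19 * 18 * 17 * 16 * 15
Denominator: 8! = 40320
C(22, 8) = 319770


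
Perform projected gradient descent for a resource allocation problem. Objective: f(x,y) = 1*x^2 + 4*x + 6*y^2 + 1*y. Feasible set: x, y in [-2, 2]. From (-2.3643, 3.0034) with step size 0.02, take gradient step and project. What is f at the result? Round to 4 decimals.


Step 1: Compute gradient at (-2.3643, 3.0034).
grad_x = 2*1*-2.3643 + 4 = -0.7286
grad_y = 2*6*3.0034 + 1 = 37.0408
Step 2: Gradient step.
x_raw = -2.3643 - 0.02*-0.7286 = -2.3497
y_raw = 3.0034 - 0.02*37.0408 = 2.2626
Step 3: Project onto [-2, 2].
x_proj = clip(-2.3497) = -2.0
y_proj = clip(2.2626) = 2.0
Step 4: Evaluate f.
f(-2.0, 2.0) = 22.0


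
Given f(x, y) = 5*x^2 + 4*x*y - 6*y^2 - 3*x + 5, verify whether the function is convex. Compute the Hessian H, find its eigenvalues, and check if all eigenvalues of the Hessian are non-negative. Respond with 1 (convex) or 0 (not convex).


The Hessian of f(x,y) = 5*x^2 + 4*x*y - 6*y^2 - 3*x + 5 is:
H = [[10, 4], [4, -12]]
Trace = 10 - 12 = -2
Determinant = 10*-12 - (4)^2 = -136
Discriminant = (-2)^2 - 4*-136 = 548.0
Eigenvalues: lambda_1 = -12.7047, lambda_2 = 10.7047
The function is not convex.

0


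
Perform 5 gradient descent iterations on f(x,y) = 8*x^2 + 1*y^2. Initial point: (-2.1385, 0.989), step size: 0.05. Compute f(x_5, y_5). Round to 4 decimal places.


Gradient descent on f(x,y) = 8*x^2 + 1*y^2.
Starting point: (-2.1385, 0.989), alpha = 0.05
Step 1: grad_x = 2*8*-2.1385 = -34.216, grad_y = 2*1*0.989 = 1.978
  x_1 = -2.1385 - 0.05*-34.216 = -0.4277
  y_1 = 0.989 - 0.05*1.978 = 0.8901
Step 2: grad_x = 2*8*-0.4277 = -6.8432, grad_y = 2*1*0.8901 = 1.7802
  x_2 = -0.4277 - 0.05*-6.8432 = -0.0855
  y_2 = 0.8901 - 0.05*1.7802 = 0.8011
Step 3: grad_x = 2*8*-0.0855 = -1.3686, grad_y = 2*1*0.8011 = 1.6022
  x_3 = -0.0855 - 0.05*-1.3686 = -0.0171
  y_3 = 0.8011 - 0.05*1.6022 = 0.721
Step 4: grad_x = 2*8*-0.0171 = -0.2737, grad_y = 2*1*0.721 = 1.442
  x_4 = -0.0171 - 0.05*-0.2737 = -0.0034
  y_4 = 0.721 - 0.05*1.442 = 0.6489
Step 5: grad_x = 2*8*-0.0034 = -0.0547, grad_y = 2*1*0.6489 = 1.2978
  x_5 = -0.0034 - 0.05*-0.0547 = -0.0007
  y_5 = 0.6489 - 0.05*1.2978 = 0.584
f(-0.0007, 0.584) = 8*(-0.0007)^2 + 1*0.584^2 = 0.3411


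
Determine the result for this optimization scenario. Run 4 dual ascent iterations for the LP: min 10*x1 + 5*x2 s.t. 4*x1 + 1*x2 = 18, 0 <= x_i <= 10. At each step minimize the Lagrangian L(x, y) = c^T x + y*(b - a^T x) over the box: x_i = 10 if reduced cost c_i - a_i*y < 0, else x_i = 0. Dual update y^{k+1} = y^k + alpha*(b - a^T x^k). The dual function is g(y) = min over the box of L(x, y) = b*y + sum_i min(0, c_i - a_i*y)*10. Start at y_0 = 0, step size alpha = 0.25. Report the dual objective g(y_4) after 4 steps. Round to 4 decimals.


Dual ascent for LP: min 10*x1 + 5*x2, 4*x1 + 1*x2 = 18, 0 <= x_i <= 10
Step 1: y^k = 0.0, reduced costs: (10.0, 5.0)
  x^k = (0.0, 0.0), subgradient = b - a^T x = 18.0
  y^{k+1} = 0.0 + 0.25*18.0 = 4.5
Step 2: y^k = 4.5, reduced costs: (-8.0, 0.5)
  x^k = (10.0, 0.0), subgradient = b - a^T x = -22.0
  y^{k+1} = 4.5 + 0.25*-22.0 = -1.0
Step 3: y^k = -1.0, reduced costs: (14.0, 6.0)
  x^k = (0.0, 0.0), subgradient = b - a^T x = 18.0
  y^{k+1} = -1.0 + 0.25*18.0 = 3.5
Step 4: y^k = 3.5, reduced costs: (-4.0, 1.5)
  x^k = (10.0, 0.0), subgradient = b - a^T x = -22.0
  y^{k+1} = 3.5 + 0.25*-22.0 = -2.0
Dual objective at y_4 = -2.0: reduced costs (18.0, 7.0), box minimizer x = (0.0, 0.0)
g(y_4) = b*y + (c1 - a1*y)*x1 + (c2 - a2*y)*x2 = 18*(-2.0) + 18.0*0.0 + 7.0*0.0 = -36.0 + 0.0 + 0.0 = -36.0


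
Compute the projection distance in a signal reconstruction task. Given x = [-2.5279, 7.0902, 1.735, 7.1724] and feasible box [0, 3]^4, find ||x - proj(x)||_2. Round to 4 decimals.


Project each component onto [0, 3].
clip(-2.5279) = 0.0, clip(7.0902) = 3.0, clip(1.735) = 1.735, clip(7.1724) = 3.0
Projection = [0.0, 3.0, 1.735, 3.0]
Squared diffs: [6.3903, 16.7297, 0.0, 17.4089]
Distance = sqrt(40.5289) = 6.3662


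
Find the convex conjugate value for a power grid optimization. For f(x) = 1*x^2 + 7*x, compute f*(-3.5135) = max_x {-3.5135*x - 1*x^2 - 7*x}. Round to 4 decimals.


f*(y) = sup_x {y*x - a*x^2 - b*x} = sup_x {(y-b)*x - a*x^2}
FOC: (y - b) - 2a*x = 0 => x* = (y - b)/(2a)
x* = (-3.5135 - 7)/(2*1) = -5.2568
f*(-3.5135) = (y-b)^2/(4a) = (-3.5135 - 7)^2/(4*1)
= 110.5337/4 = 27.6334


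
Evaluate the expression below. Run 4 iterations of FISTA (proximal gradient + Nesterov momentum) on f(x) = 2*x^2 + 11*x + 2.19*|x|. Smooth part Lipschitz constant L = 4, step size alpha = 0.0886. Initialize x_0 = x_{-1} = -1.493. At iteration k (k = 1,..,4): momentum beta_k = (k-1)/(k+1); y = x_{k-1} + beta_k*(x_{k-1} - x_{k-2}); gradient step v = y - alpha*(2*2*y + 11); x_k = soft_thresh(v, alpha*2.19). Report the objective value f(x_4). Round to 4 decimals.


FISTA on f(x) = 2*x^2 + 11*x + 2.19*|x|
L = 4, alpha = 0.0886
Iteration 1: beta = 0.0, y = -1.493 + 0.0*(-1.493 + 1.493) = -1.493
  grad(y) = 5.028, v = y - alpha*grad = -1.9385
  prox(v) = soft_thresh(-1.9385, 0.194) = -1.7444
Iteration 2: beta = 0.3333, y = -1.7444 + 0.3333*(-1.7444 + 1.493) = -1.8283
  grad(y) = 3.687, v = y - alpha*grad = -2.1549
  prox(v) = soft_thresh(-2.1549, 0.194) = -1.9609
Iteration 3: beta = 0.5, y = -1.9609 + 0.5*(-1.9609 + 1.7444) = -2.0691
  grad(y) = 2.7235, v = y - alpha*grad = -2.3104
  prox(v) = soft_thresh(-2.3104, 0.194) = -2.1164
Iteration 4: beta = 0.6, y = -2.1164 + 0.6*(-2.1164 + 1.9609) = -2.2097
  grad(y) = 2.1613, v = y - alpha*grad = -2.4012
  prox(v) = soft_thresh(-2.4012, 0.194) = -2.2071
f(x_4) = 2*(-2.2071)^2 + 11*(-2.2071) + 2.19*|-2.2071| = -9.702


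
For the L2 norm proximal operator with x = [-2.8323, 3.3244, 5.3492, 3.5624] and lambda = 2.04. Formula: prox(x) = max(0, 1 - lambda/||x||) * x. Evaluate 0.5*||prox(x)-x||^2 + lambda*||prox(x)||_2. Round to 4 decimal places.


Step 1: Compute ||x||.
||x|| = 7.7703
Step 2: Compute scaling factor.
scale = max(0, 1 - 2.04/7.7703) = 0.7375
Step 3: prox(x) = [-2.0887, 2.4516, 3.9448, 2.6271]
||prox(x)|| = 5.7303
Step 4: Proximal objective.
0.5*||prox-x||^2 = 2.0808
lambda*||prox|| = 11.6898
Total = 13.7707


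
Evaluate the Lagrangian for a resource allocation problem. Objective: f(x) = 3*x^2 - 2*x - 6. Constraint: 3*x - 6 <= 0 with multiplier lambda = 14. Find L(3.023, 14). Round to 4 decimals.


Step 1: Evaluate f(x).
f(3.023) = 3*3.023^2 - 2*3.023 - 6 = 15.3696
Step 2: Evaluate g(x).
g(3.023) = 3*3.023 - 6 = 3.069
Step 3: Compute Lagrangian.
L = 15.3696 + 14*3.069 = 58.3356


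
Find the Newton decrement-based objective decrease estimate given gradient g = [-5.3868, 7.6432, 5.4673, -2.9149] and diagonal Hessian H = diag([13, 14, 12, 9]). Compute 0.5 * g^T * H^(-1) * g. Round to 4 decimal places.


Step 1: H is diagonal, so H^(-1) * g = [-0.4144, 0.5459, 0.4556, -0.3239].
Step 2: g^T H^(-1) g = sum_i g_i^2 / H_ii
  = (-5.3868)^2/13 + (7.6432)^2/14 + (5.4673)^2/12 + (-2.9149)^2/9
  = 2.2321 + 4.1728 + 2.4909 + 0.9441 = 9.8399
Step 3: Objective decrease = 0.5 * g^T H^(-1) g = 4.9199


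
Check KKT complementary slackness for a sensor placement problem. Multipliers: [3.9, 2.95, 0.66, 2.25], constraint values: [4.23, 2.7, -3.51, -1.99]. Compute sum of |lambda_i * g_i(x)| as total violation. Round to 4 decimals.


KKT complementary slackness check:
lambda_1 * g_1 = 3.9 * 4.23 = 16.497
lambda_2 * g_2 = 2.95 * 2.7 = 7.965
lambda_3 * g_3 = 0.66 * -3.51 = -2.3166
lambda_4 * g_4 = 2.25 * -1.99 = -4.4775
Total violation = 16.497 + 7.965 + 2.3166 + 4.4775 = 31.2561


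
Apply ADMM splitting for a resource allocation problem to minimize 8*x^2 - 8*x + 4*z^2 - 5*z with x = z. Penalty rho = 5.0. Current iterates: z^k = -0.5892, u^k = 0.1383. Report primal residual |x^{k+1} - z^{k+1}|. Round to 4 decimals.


ADMM iteration with rho = 5.0, z^k = -0.5892, u^k = 0.1383
Step 1: x-update.
Minimize 8*x^2 - 8*x + (5.0/2)*(x + 0.5892 + 0.1383)^2
FOC: (2*8 + 5.0)*x = 8 + 5.0*(-0.5892 - 0.1383)
x^{k+1} = 0.2077
Step 2: z-update.
Minimize 4*z^2 - 5*z + (5.0/2)*(0.2077 - z + 0.1383)^2
FOC: (2*4 + 5.0)*z = 5 + 5.0*(0.2077 + 0.1383)
z^{k+1} = 0.5177
Step 3: u-update.
u^{k+1} = 0.1383 + 0.2077 - 0.5177 = -0.1717
Step 4: Primal residual = |0.2077 - 0.5177| = 0.31


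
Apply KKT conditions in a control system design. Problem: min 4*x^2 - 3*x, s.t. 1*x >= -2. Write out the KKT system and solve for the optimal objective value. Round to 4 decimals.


Step 1: Try lambda = 0 (constraint inactive).
Stationarity: 2*4*x - 3 = 0
x* = 3/(2*4) = 0.375
Check constraint: 1*0.375 = 0.375 >= -2 -- satisfied.
Step 2: Compute optimal value.
f(x*) = 4*0.375^2 - 3*0.375 = -0.5625


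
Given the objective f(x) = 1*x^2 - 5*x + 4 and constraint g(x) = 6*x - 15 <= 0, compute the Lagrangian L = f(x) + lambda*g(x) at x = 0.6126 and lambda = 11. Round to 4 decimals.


Step 1: Evaluate f(x).
f(0.6126) = 1*0.6126^2 - 5*0.6126 + 4 = 1.3123
Step 2: Evaluate g(x).
g(0.6126) = 6*0.6126 - 15 = -11.3244
Step 3: Compute Lagrangian.
L = 1.3123 + 11*-11.3244 = -123.2561


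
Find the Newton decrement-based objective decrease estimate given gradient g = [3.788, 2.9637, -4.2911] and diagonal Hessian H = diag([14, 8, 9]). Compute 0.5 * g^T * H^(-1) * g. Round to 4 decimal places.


Step 1: H is diagonal, so H^(-1) * g = [0.2706, 0.3705, -0.4768].
Step 2: g^T H^(-1) g = sum_i g_i^2 / H_ii
  = (3.788)^2/14 + (2.9637)^2/8 + (-4.2911)^2/9
  = 1.0249 + 1.0979 + 2.0459 = 4.1688
Step 3: Objective decrease = 0.5 * g^T H^(-1) g = 2.0844


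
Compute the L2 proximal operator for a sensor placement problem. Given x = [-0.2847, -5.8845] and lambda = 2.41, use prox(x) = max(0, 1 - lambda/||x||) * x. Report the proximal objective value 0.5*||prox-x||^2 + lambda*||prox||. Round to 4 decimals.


Step 1: Compute ||x||.
||x|| = 5.8914
Step 2: Compute scaling factor.
scale = max(0, 1 - 2.41/5.8914) = 0.5909
Step 3: prox(x) = [-0.1682, -3.4773]
||prox(x)|| = 3.4814
Step 4: Proximal objective.
0.5*||prox-x||^2 = 2.9041
lambda*||prox|| = 8.3902
Total = 11.2942


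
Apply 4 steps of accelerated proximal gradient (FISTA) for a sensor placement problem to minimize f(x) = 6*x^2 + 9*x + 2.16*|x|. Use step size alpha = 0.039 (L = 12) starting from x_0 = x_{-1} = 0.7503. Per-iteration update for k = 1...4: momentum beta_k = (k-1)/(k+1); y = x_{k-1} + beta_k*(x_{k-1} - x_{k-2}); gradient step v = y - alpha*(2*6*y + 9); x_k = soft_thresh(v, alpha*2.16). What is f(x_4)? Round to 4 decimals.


FISTA on f(x) = 6*x^2 + 9*x + 2.16*|x|
L = 12, alpha = 0.039
Iteration 1: beta = 0.0, y = 0.7503 + 0.0*(0.7503 - 0.7503) = 0.7503
  grad(y) = 18.0036, v = y - alpha*grad = 0.0482
  prox(v) = soft_thresh(0.0482, 0.0842) = 0.0
Iteration 2: beta = 0.3333, y = 0.0 + 0.3333*(0.0 - 0.7503) = -0.2501
  grad(y) = 5.9988, v = y - alpha*grad = -0.4841
  prox(v) = soft_thresh(-0.4841, 0.0842) = -0.3998
Iteration 3: beta = 0.5, y = -0.3998 + 0.5*(-0.3998 - 0.0) = -0.5997
  grad(y) = 1.8034, v = y - alpha*grad = -0.6701
  prox(v) = soft_thresh(-0.6701, 0.0842) = -0.5858
Iteration 4: beta = 0.6, y = -0.5858 + 0.6*(-0.5858 + 0.3998) = -0.6974
  grad(y) = 0.6311, v = y - alpha*grad = -0.722
  prox(v) = soft_thresh(-0.722, 0.0842) = -0.6378
f(x_4) = 6*(-0.6378)^2 + 9*(-0.6378) + 2.16*|-0.6378| = -1.9218


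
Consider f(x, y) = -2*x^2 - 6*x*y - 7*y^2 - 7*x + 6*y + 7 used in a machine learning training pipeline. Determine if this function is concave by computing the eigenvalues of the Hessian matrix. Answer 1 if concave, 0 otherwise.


The Hessian of f(x,y) = -2*x^2 - 6*x*y - 7*y^2 - 7*x + 6*y + 7 is:
H = [[-4, -6], [-6, -14]]
Trace = -4 - 14 = -18
Determinant = -4*-14 - (-6)^2 = 20
Discriminant = (-18)^2 - 4*20 = 244.0
Eigenvalues: lambda_1 = -16.8102, lambda_2 = -1.1898
The function is concave.

1


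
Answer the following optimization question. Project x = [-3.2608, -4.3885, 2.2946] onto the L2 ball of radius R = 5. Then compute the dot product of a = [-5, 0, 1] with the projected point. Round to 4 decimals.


Step 1: Compute ||x|| (intermediates to 6 decimals).
||x|| = sqrt((-3.2608)^2 + (-4.3885)^2 + 2.2946^2) = 5.929329
Step 2: Project.
Since ||x|| > R, scale = R/||x|| = 5/5.929329 = 0.843266, proj(x) = scale * x
proj(x) = [-2.749722, -3.700673, 1.934958]
Step 3: Dot product.
a^T * proj(x) = -5*(-2.749722) + 0*(-3.700673) + 1*1.934958 = 15.6836


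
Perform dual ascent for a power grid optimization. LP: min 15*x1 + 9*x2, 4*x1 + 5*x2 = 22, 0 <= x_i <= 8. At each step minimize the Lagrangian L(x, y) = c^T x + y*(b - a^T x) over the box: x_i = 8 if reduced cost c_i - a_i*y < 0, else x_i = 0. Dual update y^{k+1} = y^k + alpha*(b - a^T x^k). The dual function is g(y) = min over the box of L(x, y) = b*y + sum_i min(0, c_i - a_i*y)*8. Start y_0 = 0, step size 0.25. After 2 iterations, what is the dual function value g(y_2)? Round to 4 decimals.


Dual ascent for LP: min 15*x1 + 9*x2, 4*x1 + 5*x2 = 22, 0 <= x_i <= 8
Step 1: y^k = 0.0, reduced costs: (15.0, 9.0)
  x^k = (0.0, 0.0), subgradient = b - a^T x = 22.0
  y^{k+1} = 0.0 + 0.25*22.0 = 5.5
Step 2: y^k = 5.5, reduced costs: (-7.0, -18.5)
  x^k = (8.0, 8.0), subgradient = b - a^T x = -50.0
  y^{k+1} = 5.5 + 0.25*-50.0 = -7.0
Dual objective at y_2 = -7.0: reduced costs (43.0, 44.0), box minimizer x = (0.0, 0.0)
g(y_2) = b*y + (c1 - a1*y)*x1 + (c2 - a2*y)*x2 = 22*(-7.0) + 43.0*0.0 + 44.0*0.0 = -154.0 + 0.0 + 0.0 = -154.0


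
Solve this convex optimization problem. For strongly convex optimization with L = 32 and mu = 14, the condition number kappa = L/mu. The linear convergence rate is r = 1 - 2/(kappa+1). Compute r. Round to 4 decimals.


Step 1: Compute the condition number.
kappa = L/mu = 32/14 = 2.2857
Step 2: Compute the convergence rate.
r = 1 - 2/(kappa + 1) = 1 - 2*mu/(L + mu) = (L - mu)/(L + mu) = 18/46 = 0.3913


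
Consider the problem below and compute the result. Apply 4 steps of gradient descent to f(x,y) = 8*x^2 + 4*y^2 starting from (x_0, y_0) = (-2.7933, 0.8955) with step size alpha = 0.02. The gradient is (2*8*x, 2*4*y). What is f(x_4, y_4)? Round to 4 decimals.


Gradient descent on f(x,y) = 8*x^2 + 4*y^2.
Starting point: (-2.7933, 0.8955), alpha = 0.02
Step 1: grad_x = 2*8*-2.7933 = -44.6928, grad_y = 2*4*0.8955 = 7.164
  x_1 = -2.7933 - 0.02*-44.6928 = -1.8994
  y_1 = 0.8955 - 0.02*7.164 = 0.7522
Step 2: grad_x = 2*8*-1.8994 = -30.3911, grad_y = 2*4*0.7522 = 6.0178
  x_2 = -1.8994 - 0.02*-30.3911 = -1.2916
  y_2 = 0.7522 - 0.02*6.0178 = 0.6319
Step 3: grad_x = 2*8*-1.2916 = -20.666, grad_y = 2*4*0.6319 = 5.0549
  x_3 = -1.2916 - 0.02*-20.666 = -0.8783
  y_3 = 0.6319 - 0.02*5.0549 = 0.5308
Step 4: grad_x = 2*8*-0.8783 = -14.0528, grad_y = 2*4*0.5308 = 4.2461
  x_4 = -0.8783 - 0.02*-14.0528 = -0.5972
  y_4 = 0.5308 - 0.02*4.2461 = 0.4458
f(-0.5972, 0.4458) = 8*(-0.5972)^2 + 4*0.4458^2 = 3.6487


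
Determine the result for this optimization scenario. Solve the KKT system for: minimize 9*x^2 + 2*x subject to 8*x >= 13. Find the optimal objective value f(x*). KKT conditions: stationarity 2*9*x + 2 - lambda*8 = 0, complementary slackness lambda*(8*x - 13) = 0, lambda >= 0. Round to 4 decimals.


Step 1: Try lambda = 0 (constraint inactive).
x_unc = -2/(2*9) = -0.1111
Check: 8*-0.1111 = -0.8888 < 13 -- violated!
Step 2: Constraint must be active: 8*x = 13
x* = 13/8 = 1.625
lambda = (2*9*1.625 + 2)/8 = 3.9063
Step 3: Compute optimal value.
f(x*) = 9*1.625^2 + 2*1.625 = 27.0156


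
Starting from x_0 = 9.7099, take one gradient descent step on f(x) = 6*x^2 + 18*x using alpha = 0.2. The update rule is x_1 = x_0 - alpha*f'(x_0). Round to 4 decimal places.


We compute the gradient at x_0 and apply the update.
f'(x) = 12*x + 18
f'(9.7099) = 12*9.7099 + 18 = 134.5188
x_1 = 9.7099 - 0.2*134.5188 = -17.1939


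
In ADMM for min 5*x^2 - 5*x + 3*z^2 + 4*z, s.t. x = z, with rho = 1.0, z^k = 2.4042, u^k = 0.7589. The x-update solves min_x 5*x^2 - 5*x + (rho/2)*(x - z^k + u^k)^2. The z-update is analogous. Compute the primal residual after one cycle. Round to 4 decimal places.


ADMM iteration with rho = 1.0, z^k = 2.4042, u^k = 0.7589
Step 1: x-update.
Minimize 5*x^2 - 5*x + (1.0/2)*(x - 2.4042 + 0.7589)^2
FOC: (2*5 + 1.0)*x = 5 + 1.0*(2.4042 - 0.7589)
x^{k+1} = 0.6041
Step 2: z-update.
Minimize 3*z^2 + 4*z + (1.0/2)*(0.6041 - z + 0.7589)^2
FOC: (2*3 + 1.0)*z = -4 + 1.0*(0.6041 + 0.7589)
z^{k+1} = -0.3767
Step 3: u-update.
u^{k+1} = 0.7589 + 0.6041 + 0.3767 = 1.7397
Step 4: Primal residual = |0.6041 + 0.3767| = 0.9808


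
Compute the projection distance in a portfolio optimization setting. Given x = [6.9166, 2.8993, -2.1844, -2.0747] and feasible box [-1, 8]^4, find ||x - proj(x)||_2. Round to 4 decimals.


Project each component onto [-1, 8].
clip(6.9166) = 6.9166, clip(2.8993) = 2.8993, clip(-2.1844) = -1.0, clip(-2.0747) = -1.0
Projection = [6.9166, 2.8993, -1.0, -1.0]
Squared diffs: [0.0, 0.0, 1.4028, 1.155]
Distance = sqrt(2.5578) = 1.5993


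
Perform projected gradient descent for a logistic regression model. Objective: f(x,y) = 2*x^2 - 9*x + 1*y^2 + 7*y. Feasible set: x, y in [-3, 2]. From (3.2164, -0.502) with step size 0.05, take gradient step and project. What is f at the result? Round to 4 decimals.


Step 1: Compute gradient at (3.2164, -0.502).
grad_x = 2*2*3.2164 - 9 = 3.8656
grad_y = 2*1*-0.502 + 7 = 5.996
Step 2: Gradient step.
x_raw = 3.2164 - 0.05*3.8656 = 3.0231
y_raw = -0.502 - 0.05*5.996 = -0.8018
Step 3: Project onto [-3, 2].
x_proj = clip(3.0231) = 2.0
y_proj = clip(-0.8018) = -0.8018
Step 4: Evaluate f.
f(2.0, -0.8018) = -14.9697


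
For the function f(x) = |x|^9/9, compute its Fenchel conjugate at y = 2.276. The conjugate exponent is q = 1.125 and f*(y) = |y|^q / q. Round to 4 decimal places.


The conjugate exponent q satisfies 1/p + 1/q = 1.
p = 9, so q = 9/(9 - 1) = 1.125
|y|^q = 2.276^1.125 = 2.5224
f*(2.276) = 2.5224 / 1.125 = 2.2422


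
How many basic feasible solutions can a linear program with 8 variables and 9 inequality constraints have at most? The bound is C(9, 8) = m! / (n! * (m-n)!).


Each vertex corresponds to some choice of n active constraints out of m, so the number of vertices is at most C(m, n) = m! / (n!(m-n)!).
m = 9, n = 8
Numerator: 9 * 8 * 7 * 6 * 5 * 4 * 3 * 2
Denominator: 8! = 40320
C(9, 8) = 9


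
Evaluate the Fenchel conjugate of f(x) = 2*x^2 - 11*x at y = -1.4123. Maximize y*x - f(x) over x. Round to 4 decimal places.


f*(y) = sup_x {y*x - a*x^2 - b*x} = sup_x {(y-b)*x - a*x^2}
FOC: (y - b) - 2a*x = 0 => x* = (y - b)/(2a)
x* = (-1.4123 + 11)/(2*2) = 2.3969
f*(-1.4123) = (y-b)^2/(4a) = (-1.4123 + 11)^2/(4*2)
= 91.924/8 = 11.4905


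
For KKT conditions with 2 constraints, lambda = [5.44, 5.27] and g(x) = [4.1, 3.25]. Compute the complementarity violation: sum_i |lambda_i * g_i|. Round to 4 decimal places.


KKT complementary slackness check:
lambda_1 * g_1 = 5.44 * 4.1 = 22.304
lambda_2 * g_2 = 5.27 * 3.25 = 17.1275
Total violation = 22.304 + 17.1275 = 39.4315


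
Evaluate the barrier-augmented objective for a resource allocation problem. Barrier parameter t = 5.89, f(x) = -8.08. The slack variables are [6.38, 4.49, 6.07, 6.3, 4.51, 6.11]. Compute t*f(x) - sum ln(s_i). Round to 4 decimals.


Step 1: Compute log-barrier.
ln values: [1.8532, 1.5019, 1.8034, 1.8405, 1.5063, 1.8099]
phi = -(1.8532 + 1.5019 + 1.8034 + 1.8405 + 1.5063 + 1.8099) = -10.3152
Step 2: Compute augmented objective.
t*f(x) = 5.89*-8.08 = -47.5912
Total = -47.5912 - 10.3152 = -57.9064


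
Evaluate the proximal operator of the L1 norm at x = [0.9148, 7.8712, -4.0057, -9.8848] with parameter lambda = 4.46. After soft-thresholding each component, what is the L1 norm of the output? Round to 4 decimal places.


Soft-thresholding with lambda = 4.46:
prox(0.9148) = sign(0.9148)*max(|0.9148| - 4.46, 0) = 0.0
prox(7.8712) = sign(7.8712)*max(|7.8712| - 4.46, 0) = 3.4112
prox(-4.0057) = sign(-4.0057)*max(|-4.0057| - 4.46, 0) = 0.0
prox(-9.8848) = sign(-9.8848)*max(|-9.8848| - 4.46, 0) = -5.4248
prox(x) = [0.0, 3.4112, 0.0, -5.4248]
||prox(x)||_1 = 0.0 + 3.4112 + 0.0 + 5.4248 = 8.836


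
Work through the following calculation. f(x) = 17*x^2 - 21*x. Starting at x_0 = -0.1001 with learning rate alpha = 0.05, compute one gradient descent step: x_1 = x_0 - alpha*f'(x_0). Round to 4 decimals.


We compute the gradient at x_0 and apply the update.
f'(x) = 34*x - 21
f'(-0.1001) = 34*-0.1001 - 21 = -24.4034
x_1 = -0.1001 - 0.05*-24.4034 = 1.1201


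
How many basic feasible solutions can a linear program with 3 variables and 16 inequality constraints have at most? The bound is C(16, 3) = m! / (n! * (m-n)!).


Each vertex corresponds to some choice of n active constraints out of m, so the number of vertices is at most C(m, n) = m! / (n!(m-n)!).
m = 16, n = 3
Numerator: 16 * 15 * 14
Denominator: 3! = 6
C(16, 3) = 560


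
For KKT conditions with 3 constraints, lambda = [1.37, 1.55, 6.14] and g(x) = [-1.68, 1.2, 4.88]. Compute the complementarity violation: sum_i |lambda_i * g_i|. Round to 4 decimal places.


KKT complementary slackness check:
lambda_1 * g_1 = 1.37 * -1.68 = -2.3016
lambda_2 * g_2 = 1.55 * 1.2 = 1.86
lambda_3 * g_3 = 6.14 * 4.88 = 29.9632
Total violation = 2.3016 + 1.86 + 29.9632 = 34.1248


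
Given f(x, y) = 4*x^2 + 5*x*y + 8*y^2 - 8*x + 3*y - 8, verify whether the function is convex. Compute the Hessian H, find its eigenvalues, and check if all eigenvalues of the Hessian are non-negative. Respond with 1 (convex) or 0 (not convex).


The Hessian of f(x,y) = 4*x^2 + 5*x*y + 8*y^2 - 8*x + 3*y - 8 is:
H = [[8, 5], [5, 16]]
Trace = 8 + 16 = 24
Determinant = 8*16 - (5)^2 = 103
Discriminant = (24)^2 - 4*103 = 164.0
Eigenvalues: lambda_1 = 5.5969, lambda_2 = 18.4031
The function is convex.

1


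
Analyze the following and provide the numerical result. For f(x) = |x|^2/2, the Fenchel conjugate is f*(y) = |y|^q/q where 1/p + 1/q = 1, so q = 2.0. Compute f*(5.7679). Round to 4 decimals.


The conjugate exponent q satisfies 1/p + 1/q = 1.
p = 2, so q = 2/(2 - 1) = 2.0
|y|^q = 5.7679^2.0 = 33.2687
f*(5.7679) = 33.2687 / 2.0 = 16.6343


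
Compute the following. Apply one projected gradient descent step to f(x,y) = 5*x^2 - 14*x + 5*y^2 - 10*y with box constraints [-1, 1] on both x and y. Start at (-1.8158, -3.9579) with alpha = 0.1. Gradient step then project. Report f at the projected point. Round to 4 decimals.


Step 1: Compute gradient at (-1.8158, -3.9579).
grad_x = 2*5*-1.8158 - 14 = -32.158
grad_y = 2*5*-3.9579 - 10 = -49.579
Step 2: Gradient step.
x_raw = -1.8158 - 0.1*-32.158 = 1.4
y_raw = -3.9579 - 0.1*-49.579 = 1.0
Step 3: Project onto [-1, 1].
x_proj = clip(1.4) = 1.0
y_proj = clip(1.0) = 1.0
Step 4: Evaluate f.
f(1.0, 1.0) = -14.0


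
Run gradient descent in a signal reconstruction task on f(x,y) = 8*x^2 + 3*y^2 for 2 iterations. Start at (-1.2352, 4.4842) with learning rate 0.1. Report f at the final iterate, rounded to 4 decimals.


Gradient descent on f(x,y) = 8*x^2 + 3*y^2.
Starting point: (-1.2352, 4.4842), alpha = 0.1
Step 1: grad_x = 2*8*-1.2352 = -19.7632, grad_y = 2*3*4.4842 = 26.9052
  x_1 = -1.2352 - 0.1*-19.7632 = 0.7411
  y_1 = 4.4842 - 0.1*26.9052 = 1.7937
Step 2: grad_x = 2*8*0.7411 = 11.8579, grad_y = 2*3*1.7937 = 10.7621
  x_2 = 0.7411 - 0.1*11.8579 = -0.4447
  y_2 = 1.7937 - 0.1*10.7621 = 0.7175
f(-0.4447, 0.7175) = 8*(-0.4447)^2 + 3*0.7175^2 = 3.1262


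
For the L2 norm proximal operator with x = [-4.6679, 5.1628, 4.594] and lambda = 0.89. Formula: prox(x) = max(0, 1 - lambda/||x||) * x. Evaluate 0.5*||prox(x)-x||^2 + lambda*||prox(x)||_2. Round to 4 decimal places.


Step 1: Compute ||x||.
||x|| = 8.3396
Step 2: Compute scaling factor.
scale = max(0, 1 - 0.89/8.3396) = 0.8933
Step 3: prox(x) = [-4.1697, 4.6118, 4.1037]
||prox(x)|| = 7.4496
Step 4: Proximal objective.
0.5*||prox-x||^2 = 0.3961
lambda*||prox|| = 6.6301
Total = 7.0262


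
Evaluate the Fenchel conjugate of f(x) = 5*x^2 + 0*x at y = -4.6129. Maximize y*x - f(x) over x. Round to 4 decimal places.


f*(y) = sup_x {y*x - a*x^2 - b*x} = sup_x {(y-b)*x - a*x^2}
FOC: (y - b) - 2a*x = 0 => x* = (y - b)/(2a)
x* = (-4.6129 - 0)/(2*5) = -0.4613
f*(-4.6129) = (y-b)^2/(4a) = (-4.6129 - 0)^2/(4*5)
= 21.2788/20 = 1.0639


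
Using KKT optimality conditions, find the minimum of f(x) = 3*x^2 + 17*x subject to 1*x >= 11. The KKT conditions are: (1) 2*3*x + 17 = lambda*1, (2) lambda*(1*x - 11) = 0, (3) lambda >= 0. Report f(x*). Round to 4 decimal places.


Step 1: Try lambda = 0 (constraint inactive).
x_unc = -17/(2*3) = -2.8333
Check: 1*-2.8333 = -2.8333 < 11 -- violated!
Step 2: Constraint must be active: 1*x = 11
x* = 11/1 = 11.0
lambda = (2*3*11.0 + 17)/1 = 83.0
Step 3: Compute optimal value.
f(x*) = 3*11.0^2 + 17*11.0 = 550.0


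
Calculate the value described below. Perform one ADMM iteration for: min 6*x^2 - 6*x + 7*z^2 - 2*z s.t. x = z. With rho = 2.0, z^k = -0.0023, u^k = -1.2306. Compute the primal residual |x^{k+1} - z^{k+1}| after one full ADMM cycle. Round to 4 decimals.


ADMM iteration with rho = 2.0, z^k = -0.0023, u^k = -1.2306
Step 1: x-update.
Minimize 6*x^2 - 6*x + (2.0/2)*(x + 0.0023 - 1.2306)^2
FOC: (2*6 + 2.0)*x = 6 + 2.0*(-0.0023 + 1.2306)
x^{k+1} = 0.604
Step 2: z-update.
Minimize 7*z^2 - 2*z + (2.0/2)*(0.604 - z - 1.2306)^2
FOC: (2*7 + 2.0)*z = 2 + 2.0*(0.604 - 1.2306)
z^{k+1} = 0.0467
Step 3: u-update.
u^{k+1} = -1.2306 + 0.604 - 0.0467 = -0.6732
Step 4: Primal residual = |0.604 - 0.0467| = 0.5574


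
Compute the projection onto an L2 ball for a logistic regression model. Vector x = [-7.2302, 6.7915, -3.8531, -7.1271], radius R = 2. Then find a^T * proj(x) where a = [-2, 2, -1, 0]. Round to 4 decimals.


Step 1: Compute ||x|| (intermediates to 6 decimals).
||x|| = sqrt((-7.2302)^2 + 6.7915^2 + (-3.8531)^2 + (-7.1271)^2) = 12.807896
Step 2: Project.
Since ||x|| > R, scale = R/||x|| = 2/12.807896 = 0.156154, proj(x) = scale * x
proj(x) = [-1.129025, 1.06052, -0.601677, -1.112925]
Step 3: Dot product.
a^T * proj(x) = -2*(-1.129025) + 2*1.06052 - 1*(-0.601677) + 0*(-1.112925) = 4.9808


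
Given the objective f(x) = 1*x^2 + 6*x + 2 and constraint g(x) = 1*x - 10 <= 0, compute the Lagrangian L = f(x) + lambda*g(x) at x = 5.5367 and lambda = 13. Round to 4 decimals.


Step 1: Evaluate f(x).
f(5.5367) = 1*5.5367^2 + 6*5.5367 + 2 = 65.8752
Step 2: Evaluate g(x).
g(5.5367) = 1*5.5367 - 10 = -4.4633
Step 3: Compute Lagrangian.
L = 65.8752 + 13*-4.4633 = 7.8523


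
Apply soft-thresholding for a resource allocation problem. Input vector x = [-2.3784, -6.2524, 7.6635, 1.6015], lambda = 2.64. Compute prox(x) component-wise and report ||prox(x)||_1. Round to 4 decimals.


Soft-thresholding with lambda = 2.64:
prox(-2.3784) = sign(-2.3784)*max(|-2.3784| - 2.64, 0) = 0.0
prox(-6.2524) = sign(-6.2524)*max(|-6.2524| - 2.64, 0) = -3.6124
prox(7.6635) = sign(7.6635)*max(|7.6635| - 2.64, 0) = 5.0235
prox(1.6015) = sign(1.6015)*max(|1.6015| - 2.64, 0) = 0.0
prox(x) = [0.0, -3.6124, 5.0235, 0.0]
||prox(x)||_1 = 0.0 + 3.6124 + 5.0235 + 0.0 = 8.6359


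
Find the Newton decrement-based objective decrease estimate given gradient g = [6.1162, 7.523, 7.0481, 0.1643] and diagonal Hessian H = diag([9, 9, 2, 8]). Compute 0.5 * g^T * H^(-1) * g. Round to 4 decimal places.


Step 1: H is diagonal, so H^(-1) * g = [0.6796, 0.8359, 3.5241, 0.0205].
Step 2: g^T H^(-1) g = sum_i g_i^2 / H_ii
  = (6.1162)^2/9 + (7.523)^2/9 + (7.0481)^2/2 + (0.1643)^2/8
  = 4.1564 + 6.2884 + 24.8379 + 0.0034 = 35.2861
Step 3: Objective decrease = 0.5 * g^T H^(-1) g = 17.643


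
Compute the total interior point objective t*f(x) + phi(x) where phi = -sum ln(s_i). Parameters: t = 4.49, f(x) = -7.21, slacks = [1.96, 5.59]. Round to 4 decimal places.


Step 1: Compute log-barrier.
ln values: [0.6729, 1.721]
phi = -(0.6729 + 1.721) = -2.3939
Step 2: Compute augmented objective.
t*f(x) = 4.49*-7.21 = -32.3729
Total = -32.3729 - 2.3939 = -34.7668


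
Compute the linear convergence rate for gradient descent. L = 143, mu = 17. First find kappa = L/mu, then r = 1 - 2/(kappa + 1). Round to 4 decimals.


Step 1: Compute the condition number.
kappa = L/mu = 143/17 = 8.4118
Step 2: Compute the convergence rate.
r = 1 - 2/(kappa + 1) = 1 - 2*mu/(L + mu) = (L - mu)/(L + mu) = 126/160 = 0.7875


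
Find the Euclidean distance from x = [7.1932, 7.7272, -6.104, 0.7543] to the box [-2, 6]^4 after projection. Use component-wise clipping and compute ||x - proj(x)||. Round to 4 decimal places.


Project each component onto [-2, 6].
clip(7.1932) = 6.0, clip(7.7272) = 6.0, clip(-6.104) = -2.0, clip(0.7543) = 0.7543
Projection = [6.0, 6.0, -2.0, 0.7543]
Squared diffs: [1.4237, 2.9832, 16.8428, 0.0]
Distance = sqrt(21.2497) = 4.6097


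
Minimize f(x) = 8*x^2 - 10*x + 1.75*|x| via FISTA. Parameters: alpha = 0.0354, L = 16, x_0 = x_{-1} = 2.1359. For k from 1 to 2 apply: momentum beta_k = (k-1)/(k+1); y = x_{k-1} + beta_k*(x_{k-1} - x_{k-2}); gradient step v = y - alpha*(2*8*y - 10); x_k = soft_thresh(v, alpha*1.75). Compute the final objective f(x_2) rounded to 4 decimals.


FISTA on f(x) = 8*x^2 - 10*x + 1.75*|x|
L = 16, alpha = 0.0354
Iteration 1: beta = 0.0, y = 2.1359 + 0.0*(2.1359 - 2.1359) = 2.1359
  grad(y) = 24.1744, v = y - alpha*grad = 1.2801
  prox(v) = soft_thresh(1.2801, 0.062) = 1.2182
Iteration 2: beta = 0.3333, y = 1.2182 + 0.3333*(1.2182 - 2.1359) = 0.9123
  grad(y) = 4.5963, v = y - alpha*grad = 0.7496
  prox(v) = soft_thresh(0.7496, 0.062) = 0.6876
f(x_2) = 8*0.6876^2 - 10*0.6876 + 1.75*|0.6876| = -1.8903


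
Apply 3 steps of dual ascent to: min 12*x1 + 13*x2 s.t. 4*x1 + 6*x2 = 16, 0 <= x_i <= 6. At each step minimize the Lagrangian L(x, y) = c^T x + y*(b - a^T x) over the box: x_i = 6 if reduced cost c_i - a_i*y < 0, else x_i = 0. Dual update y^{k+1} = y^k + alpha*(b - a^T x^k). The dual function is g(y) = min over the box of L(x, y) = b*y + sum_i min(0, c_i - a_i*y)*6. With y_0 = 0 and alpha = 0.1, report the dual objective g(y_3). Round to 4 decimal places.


Dual ascent for LP: min 12*x1 + 13*x2, 4*x1 + 6*x2 = 16, 0 <= x_i <= 6
Step 1: y^k = 0.0, reduced costs: (12.0, 13.0)
  x^k = (0.0, 0.0), subgradient = b - a^T x = 16.0
  y^{k+1} = 0.0 + 0.1*16.0 = 1.6
Step 2: y^k = 1.6, reduced costs: (5.6, 3.4)
  x^k = (0.0, 0.0), subgradient = b - a^T x = 16.0
  y^{k+1} = 1.6 + 0.1*16.0 = 3.2
Step 3: y^k = 3.2, reduced costs: (-0.8, -6.2)
  x^k = (6.0, 6.0), subgradient = b - a^T x = -44.0
  y^{k+1} = 3.2 + 0.1*-44.0 = -1.2
Dual objective at y_3 = -1.2: reduced costs (16.8, 20.2), box minimizer x = (0.0, 0.0)
g(y_3) = b*y + (c1 - a1*y)*x1 + (c2 - a2*y)*x2 = 16*(-1.2) + 16.8*0.0 + 20.2*0.0 = -19.2 + 0.0 + 0.0 = -19.2


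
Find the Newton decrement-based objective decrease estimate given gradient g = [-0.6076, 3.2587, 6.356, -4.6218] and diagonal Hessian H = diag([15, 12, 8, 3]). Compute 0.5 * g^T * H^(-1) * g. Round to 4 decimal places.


Step 1: H is diagonal, so H^(-1) * g = [-0.0405, 0.2716, 0.7945, -1.5406].
Step 2: g^T H^(-1) g = sum_i g_i^2 / H_ii
  = (-0.6076)^2/15 + (3.2587)^2/12 + (6.356)^2/8 + (-4.6218)^2/3
  = 0.0246 + 0.8849 + 5.0498 + 7.1203 = 13.0797
Step 3: Objective decrease = 0.5 * g^T H^(-1) g = 6.5399


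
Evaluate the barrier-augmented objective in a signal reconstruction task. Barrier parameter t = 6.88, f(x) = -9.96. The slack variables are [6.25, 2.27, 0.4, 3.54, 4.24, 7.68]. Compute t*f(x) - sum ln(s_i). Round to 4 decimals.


Step 1: Compute log-barrier.
ln values: [1.8326, 0.8198, -0.9163, 1.2641, 1.4446, 2.0386]
phi = -(1.8326 + 0.8198 - 0.9163 + 1.2641 + 1.4446 + 2.0386) = -6.4834
Step 2: Compute augmented objective.
t*f(x) = 6.88*-9.96 = -68.5248
Total = -68.5248 - 6.4834 = -75.0082


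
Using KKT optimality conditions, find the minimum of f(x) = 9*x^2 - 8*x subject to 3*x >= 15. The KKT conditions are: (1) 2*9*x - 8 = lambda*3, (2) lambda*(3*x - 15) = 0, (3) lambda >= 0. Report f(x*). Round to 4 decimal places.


Step 1: Try lambda = 0 (constraint inactive).
x_unc = 8/(2*9) = 0.4444
Check: 3*0.4444 = 1.3332 < 15 -- violated!
Step 2: Constraint must be active: 3*x = 15
x* = 15/3 = 5.0
lambda = (2*9*5.0 - 8)/3 = 27.3333
Step 3: Compute optimal value.
f(x*) = 9*5.0^2 - 8*5.0 = 185.0


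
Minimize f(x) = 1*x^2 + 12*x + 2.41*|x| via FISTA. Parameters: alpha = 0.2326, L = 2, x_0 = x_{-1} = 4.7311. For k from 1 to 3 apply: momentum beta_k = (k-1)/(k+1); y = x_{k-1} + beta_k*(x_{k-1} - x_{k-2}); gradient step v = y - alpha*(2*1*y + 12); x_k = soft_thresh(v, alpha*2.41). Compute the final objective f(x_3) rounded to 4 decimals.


FISTA on f(x) = 1*x^2 + 12*x + 2.41*|x|
L = 2, alpha = 0.2326
Iteration 1: beta = 0.0, y = 4.7311 + 0.0*(4.7311 - 4.7311) = 4.7311
  grad(y) = 21.4622, v = y - alpha*grad = -0.261
  prox(v) = soft_thresh(-0.261, 0.5606) = 0.0
Iteration 2: beta = 0.3333, y = 0.0 + 0.3333*(0.0 - 4.7311) = -1.577
  grad(y) = 8.8459, v = y - alpha*grad = -3.6346
  prox(v) = soft_thresh(-3.6346, 0.5606) = -3.074
Iteration 3: beta = 0.5, y = -3.074 + 0.5*(-3.074 - 0.0) = -4.611
  grad(y) = 2.7779, v = y - alpha*grad = -5.2572
  prox(v) = soft_thresh(-5.2572, 0.5606) = -4.6966
f(x_3) = 1*(-4.6966)^2 + 12*(-4.6966) + 2.41*|-4.6966| = -22.9823


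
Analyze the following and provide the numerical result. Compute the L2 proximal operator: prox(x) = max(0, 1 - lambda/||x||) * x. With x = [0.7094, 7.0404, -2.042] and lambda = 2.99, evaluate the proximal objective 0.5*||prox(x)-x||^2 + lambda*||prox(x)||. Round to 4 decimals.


Step 1: Compute ||x||.
||x|| = 7.3648
Step 2: Compute scaling factor.
scale = max(0, 1 - 2.99/7.3648) = 0.594
Step 3: prox(x) = [0.4214, 4.1821, -1.213]
||prox(x)|| = 4.3748
Step 4: Proximal objective.
0.5*||prox-x||^2 = 4.4701
lambda*||prox|| = 13.0807
Total = 17.5507


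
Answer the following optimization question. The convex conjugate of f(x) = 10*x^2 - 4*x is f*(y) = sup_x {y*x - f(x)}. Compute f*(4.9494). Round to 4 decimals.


f*(y) = sup_x {y*x - a*x^2 - b*x} = sup_x {(y-b)*x - a*x^2}
FOC: (y - b) - 2a*x = 0 => x* = (y - b)/(2a)
x* = (4.9494 + 4)/(2*10) = 0.4475
f*(4.9494) = (y-b)^2/(4a) = (4.9494 + 4)^2/(4*10)
= 80.0918/40 = 2.0023


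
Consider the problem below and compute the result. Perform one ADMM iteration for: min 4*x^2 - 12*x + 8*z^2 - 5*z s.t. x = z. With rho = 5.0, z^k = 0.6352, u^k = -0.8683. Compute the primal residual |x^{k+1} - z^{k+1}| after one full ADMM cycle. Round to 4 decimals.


ADMM iteration with rho = 5.0, z^k = 0.6352, u^k = -0.8683
Step 1: x-update.
Minimize 4*x^2 - 12*x + (5.0/2)*(x - 0.6352 - 0.8683)^2
FOC: (2*4 + 5.0)*x = 12 + 5.0*(0.6352 + 0.8683)
x^{k+1} = 1.5013
Step 2: z-update.
Minimize 8*z^2 - 5*z + (5.0/2)*(1.5013 - z - 0.8683)^2
FOC: (2*8 + 5.0)*z = 5 + 5.0*(1.5013 - 0.8683)
z^{k+1} = 0.3888
Step 3: u-update.
u^{k+1} = -0.8683 + 1.5013 - 0.3888 = 0.2442
Step 4: Primal residual = |1.5013 - 0.3888| = 1.1125


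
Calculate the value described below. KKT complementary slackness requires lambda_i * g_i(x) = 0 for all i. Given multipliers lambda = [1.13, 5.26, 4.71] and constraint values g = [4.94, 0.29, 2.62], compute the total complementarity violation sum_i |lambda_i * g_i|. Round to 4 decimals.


KKT complementary slackness check:
lambda_1 * g_1 = 1.13 * 4.94 = 5.5822
lambda_2 * g_2 = 5.26 * 0.29 = 1.5254
lambda_3 * g_3 = 4.71 * 2.62 = 12.3402
Total violation = 5.5822 + 1.5254 + 12.3402 = 19.4478


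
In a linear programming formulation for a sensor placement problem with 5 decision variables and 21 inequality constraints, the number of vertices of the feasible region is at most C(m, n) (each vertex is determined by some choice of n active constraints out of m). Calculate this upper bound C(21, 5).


Each vertex corresponds to some choice of n active constraints out of m, so the number of vertices is at most C(m, n) = m! / (n!(m-n)!).
m = 21, n = 5
Numerator: 21 * 20 * 19 * 18 * 17
Denominator: 5! = 120
C(21, 5) = 20349


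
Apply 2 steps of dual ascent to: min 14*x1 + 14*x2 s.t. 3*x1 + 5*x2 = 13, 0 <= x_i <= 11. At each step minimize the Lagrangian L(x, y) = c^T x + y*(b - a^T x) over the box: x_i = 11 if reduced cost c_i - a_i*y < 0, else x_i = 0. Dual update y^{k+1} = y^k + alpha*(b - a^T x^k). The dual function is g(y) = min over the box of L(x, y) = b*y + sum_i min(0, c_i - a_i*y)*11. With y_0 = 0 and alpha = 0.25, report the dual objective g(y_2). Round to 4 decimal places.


Dual ascent for LP: min 14*x1 + 14*x2, 3*x1 + 5*x2 = 13, 0 <= x_i <= 11
Step 1: y^k = 0.0, reduced costs: (14.0, 14.0)
  x^k = (0.0, 0.0), subgradient = b - a^T x = 13.0
  y^{k+1} = 0.0 + 0.25*13.0 = 3.25
Step 2: y^k = 3.25, reduced costs: (4.25, -2.25)
  x^k = (0.0, 11.0), subgradient = b - a^T x = -42.0
  y^{k+1} = 3.25 + 0.25*-42.0 = -7.25
Dual objective at y_2 = -7.25: reduced costs (35.75, 50.25), box minimizer x = (0.0, 0.0)
g(y_2) = b*y + (c1 - a1*y)*x1 + (c2 - a2*y)*x2 = 13*(-7.25) + 35.75*0.0 + 50.25*0.0 = -94.25 + 0.0 + 0.0 = -94.25


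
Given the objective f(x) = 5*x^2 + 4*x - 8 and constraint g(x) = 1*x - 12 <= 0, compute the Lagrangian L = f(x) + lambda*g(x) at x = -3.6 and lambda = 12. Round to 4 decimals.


Step 1: Evaluate f(x).
f(-3.6) = 5*(-3.6)^2 + 4*(-3.6) - 8 = 42.4
Step 2: Evaluate g(x).
g(-3.6) = 1*-3.6 - 12 = -15.6
Step 3: Compute Lagrangian.
L = 42.4 + 12*-15.6 = -144.8


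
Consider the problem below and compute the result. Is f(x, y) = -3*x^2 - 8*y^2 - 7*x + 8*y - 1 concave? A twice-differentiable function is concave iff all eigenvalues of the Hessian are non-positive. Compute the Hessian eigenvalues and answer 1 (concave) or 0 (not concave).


The Hessian of f(x,y) = -3*x^2 - 8*y^2 - 7*x + 8*y - 1 is:
H = [[-6, 0], [0, -16]]
Trace = -6 - 16 = -22
Determinant = -6*-16 - (0)^2 = 96
Discriminant = (-22)^2 - 4*96 = 100.0
Eigenvalues: lambda_1 = -16.0, lambda_2 = -6.0
The function is concave.

1


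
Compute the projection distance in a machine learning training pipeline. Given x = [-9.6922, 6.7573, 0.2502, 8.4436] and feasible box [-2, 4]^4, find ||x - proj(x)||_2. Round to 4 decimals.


Project each component onto [-2, 4].
clip(-9.6922) = -2.0, clip(6.7573) = 4.0, clip(0.2502) = 0.2502, clip(8.4436) = 4.0
Projection = [-2.0, 4.0, 0.2502, 4.0]
Squared diffs: [59.1699, 7.6027, 0.0, 19.7456]
Distance = sqrt(86.5182) = 9.3015


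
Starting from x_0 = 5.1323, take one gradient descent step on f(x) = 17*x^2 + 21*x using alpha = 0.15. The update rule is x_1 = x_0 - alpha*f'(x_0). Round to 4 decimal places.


We compute the gradient at x_0 and apply the update.
f'(x) = 34*x + 21
f'(5.1323) = 34*5.1323 + 21 = 195.4982
x_1 = 5.1323 - 0.15*195.4982 = -24.1924


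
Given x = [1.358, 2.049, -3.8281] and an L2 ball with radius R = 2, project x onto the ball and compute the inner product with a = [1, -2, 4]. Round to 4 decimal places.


Step 1: Compute ||x|| (intermediates to 6 decimals).
||x|| = sqrt(1.358^2 + 2.049^2 + (-3.8281)^2) = 4.549386
Step 2: Project.
Since ||x|| > R, scale = R/||x|| = 2/4.549386 = 0.43962, proj(x) = scale * x
proj(x) = [0.597004, 0.900781, -1.682909]
Step 3: Dot product.
a^T * proj(x) = 1*0.597004 - 2*0.900781 + 4*(-1.682909) = -7.9362
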